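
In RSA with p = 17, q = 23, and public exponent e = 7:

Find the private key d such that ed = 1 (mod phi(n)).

Step 1: n = 17 * 23 = 391.
Step 2: phi(n) = 16 * 22 = 352.
Step 3: Find d such that 7 * d = 1 (mod 352).
Step 4: d = 7^(-1) mod 352 = 151.
Verification: 7 * 151 = 1057 = 3 * 352 + 1.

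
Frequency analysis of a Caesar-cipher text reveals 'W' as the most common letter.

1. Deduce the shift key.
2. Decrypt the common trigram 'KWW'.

Step 1: In English, 'E' is the most frequent letter (12.7%).
Step 2: The most frequent ciphertext letter is 'W' (position 22).
Step 3: Shift = (22 - 4) mod 26 = 18.
Step 4: Decrypt 'KWW' by shifting back 18:
  K -> S
  W -> E
  W -> E
Step 5: 'KWW' decrypts to 'SEE'.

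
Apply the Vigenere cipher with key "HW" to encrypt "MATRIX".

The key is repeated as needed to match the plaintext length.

Step 1: Repeat key to match plaintext length:
  Plaintext: MATRIX
  Key:       HWHWHW
Step 2: Encrypt each letter:
  M(12) + H(7) = (12+7) mod 26 = 19 = T
  A(0) + W(22) = (0+22) mod 26 = 22 = W
  T(19) + H(7) = (19+7) mod 26 = 0 = A
  R(17) + W(22) = (17+22) mod 26 = 13 = N
  I(8) + H(7) = (8+7) mod 26 = 15 = P
  X(23) + W(22) = (23+22) mod 26 = 19 = T
Ciphertext: TWANPT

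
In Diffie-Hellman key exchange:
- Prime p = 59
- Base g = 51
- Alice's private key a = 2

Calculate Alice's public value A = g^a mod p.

Step 1: A = g^a mod p = 51^2 mod 59.
  51^1 mod 59 = 51
  51^2 mod 59 = (51 * 51) mod 59 = 5
Result: A = 5.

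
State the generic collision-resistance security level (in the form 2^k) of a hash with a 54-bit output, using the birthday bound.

Step 1: The birthday paradox gives collision probability ~50% after sqrt(2^n) = 2^(n/2) hashes.
Step 2: For 54-bit output: 2^(54/2) = 2^27.
Step 3: Approximately 2^27 hash computations needed.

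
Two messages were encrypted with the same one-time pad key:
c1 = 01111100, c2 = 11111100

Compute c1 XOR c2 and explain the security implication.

Step 1: c1 XOR c2 = (m1 XOR k) XOR (m2 XOR k).
Step 2: By XOR associativity/commutativity: = m1 XOR m2 XOR k XOR k = m1 XOR m2.
Step 3: 01111100 XOR 11111100 = 10000000 = 128.
Step 4: The key cancels out! An attacker learns m1 XOR m2 = 128, revealing the relationship between plaintexts.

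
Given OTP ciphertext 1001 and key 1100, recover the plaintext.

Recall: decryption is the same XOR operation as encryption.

Step 1: XOR ciphertext with key:
  Ciphertext: 1001
  Key:        1100
  XOR:        0101
Step 2: Plaintext = 0101 = 5 in decimal.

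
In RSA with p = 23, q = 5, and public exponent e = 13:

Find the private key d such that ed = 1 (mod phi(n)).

Step 1: n = 23 * 5 = 115.
Step 2: phi(n) = 22 * 4 = 88.
Step 3: Find d such that 13 * d = 1 (mod 88).
Step 4: d = 13^(-1) mod 88 = 61.
Verification: 13 * 61 = 793 = 9 * 88 + 1.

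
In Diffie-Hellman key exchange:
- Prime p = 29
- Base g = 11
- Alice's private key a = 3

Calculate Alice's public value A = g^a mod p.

Step 1: A = g^a mod p = 11^3 mod 29.
  11^1 mod 29 = 11
  11^2 mod 29 = (11 * 11) mod 29 = 5
  11^3 mod 29 = (5 * 11) mod 29 = 26
Result: A = 26.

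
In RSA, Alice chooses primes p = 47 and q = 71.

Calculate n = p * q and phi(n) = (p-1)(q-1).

Step 1: n = p * q = 47 * 71 = 3337.
Step 2: phi(n) = (p-1)(q-1) = 46 * 70 = 3220.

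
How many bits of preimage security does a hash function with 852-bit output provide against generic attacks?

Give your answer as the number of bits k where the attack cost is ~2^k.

Step 1: The hash has a 852-bit output.
Step 2: Preimage resistance means: given a digest h(x), it should be infeasible to find any input that hashes to it.
With a 852-bit output there are 2^852 possible digests, so a generic brute-force preimage search costs about 2^852 evaluations.
Step 3: Security level = 852 bits.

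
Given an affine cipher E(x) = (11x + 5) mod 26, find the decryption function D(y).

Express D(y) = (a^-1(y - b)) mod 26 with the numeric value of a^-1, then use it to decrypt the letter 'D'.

Step 1: Find a^-1, the modular inverse of 11 mod 26.
Step 2: We need 11 * a^-1 = 1 (mod 26).
Step 3: 11 * 19 = 209 = 8 * 26 + 1, so a^-1 = 19.
Step 4: D(y) = 19(y - 5) mod 26.
Step 5: Apply to 'D' (y = 3): D(3) = 19 * (3 - 5) mod 26 = 19 * -2 mod 26 = 14 -> 'O'.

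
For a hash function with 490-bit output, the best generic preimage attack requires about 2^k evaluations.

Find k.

Step 1: The hash has a 490-bit output.
Step 2: Preimage resistance means: given a digest h(x), it should be infeasible to find any input that hashes to it.
With a 490-bit output there are 2^490 possible digests, so a generic brute-force preimage search costs about 2^490 evaluations.
Step 3: Security level = 490 bits.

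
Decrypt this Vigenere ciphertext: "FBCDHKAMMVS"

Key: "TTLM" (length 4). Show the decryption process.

Step 1: Key 'TTLM' has length 4. Extended key: TTLMTTLMTTL
Step 2: Decrypt each position:
  F(5) - T(19) = 12 = M
  B(1) - T(19) = 8 = I
  C(2) - L(11) = 17 = R
  D(3) - M(12) = 17 = R
  H(7) - T(19) = 14 = O
  K(10) - T(19) = 17 = R
  A(0) - L(11) = 15 = P
  M(12) - M(12) = 0 = A
  M(12) - T(19) = 19 = T
  V(21) - T(19) = 2 = C
  S(18) - L(11) = 7 = H
Plaintext: MIRRORPATCH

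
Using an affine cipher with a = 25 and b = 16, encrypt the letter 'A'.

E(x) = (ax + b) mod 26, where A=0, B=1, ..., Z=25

Step 1: Convert 'A' to number: x = 0.
Step 2: E(0) = (25 * 0 + 16) mod 26 = 16 mod 26 = 16.
Step 3: Convert 16 back to letter: Q.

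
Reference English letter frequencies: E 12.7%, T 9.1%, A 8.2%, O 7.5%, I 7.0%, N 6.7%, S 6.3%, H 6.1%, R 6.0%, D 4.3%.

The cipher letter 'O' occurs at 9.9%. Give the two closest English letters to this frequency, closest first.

Step 1: Observed frequency of 'O' is 9.9%.
Step 2: Compute distances to each reference frequency and sort:
  T (9.1%): difference = 0.8% <-- BEST
  A (8.2%): difference = 1.7% <-- RUNNER-UP
  O (7.5%): difference = 2.4%
  E (12.7%): difference = 2.8%
  I (7.0%): difference = 2.9%
Step 3: Most likely is 'T' (9.1%, diff 0.8%); second most likely is 'A' (8.2%, diff 1.7%).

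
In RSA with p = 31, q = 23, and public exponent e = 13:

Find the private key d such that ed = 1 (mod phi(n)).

Step 1: n = 31 * 23 = 713.
Step 2: phi(n) = 30 * 22 = 660.
Step 3: Find d such that 13 * d = 1 (mod 660).
Step 4: d = 13^(-1) mod 660 = 457.
Verification: 13 * 457 = 5941 = 9 * 660 + 1.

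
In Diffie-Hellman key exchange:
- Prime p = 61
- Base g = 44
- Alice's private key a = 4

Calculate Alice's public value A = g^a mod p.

Step 1: A = g^a mod p = 44^4 mod 61.
  44^1 mod 61 = 44
  44^2 mod 61 = (44 * 44) mod 61 = 45
  44^3 mod 61 = (45 * 44) mod 61 = 28
  44^4 mod 61 = (28 * 44) mod 61 = 12
Result: A = 12.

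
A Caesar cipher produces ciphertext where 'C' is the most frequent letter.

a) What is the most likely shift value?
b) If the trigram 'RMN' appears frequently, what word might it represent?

Step 1: In English, 'E' is the most frequent letter (12.7%).
Step 2: The most frequent ciphertext letter is 'C' (position 2).
Step 3: Shift = (2 - 4) mod 26 = 24.
Step 4: Decrypt 'RMN' by shifting back 24:
  R -> T
  M -> O
  N -> P
Step 5: 'RMN' decrypts to 'TOP'.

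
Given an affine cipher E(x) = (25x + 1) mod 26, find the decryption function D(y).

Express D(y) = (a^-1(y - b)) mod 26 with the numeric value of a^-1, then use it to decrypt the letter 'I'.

Step 1: Find a^-1, the modular inverse of 25 mod 26.
Step 2: We need 25 * a^-1 = 1 (mod 26).
Step 3: 25 * 25 = 625 = 24 * 26 + 1, so a^-1 = 25.
Step 4: D(y) = 25(y - 1) mod 26.
Step 5: Apply to 'I' (y = 8): D(8) = 25 * (8 - 1) mod 26 = 25 * 7 mod 26 = 19 -> 'T'.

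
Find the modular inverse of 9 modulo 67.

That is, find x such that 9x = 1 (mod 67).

Step 1: We need x such that 9 * x = 1 (mod 67).
Step 2: Using the extended Euclidean algorithm or trial:
  9 * 15 = 135 = 2 * 67 + 1.
Step 3: Since 135 mod 67 = 1, the inverse is x = 15.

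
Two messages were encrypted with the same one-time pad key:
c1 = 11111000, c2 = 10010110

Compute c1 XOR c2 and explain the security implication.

Step 1: c1 XOR c2 = (m1 XOR k) XOR (m2 XOR k).
Step 2: By XOR associativity/commutativity: = m1 XOR m2 XOR k XOR k = m1 XOR m2.
Step 3: 11111000 XOR 10010110 = 01101110 = 110.
Step 4: The key cancels out! An attacker learns m1 XOR m2 = 110, revealing the relationship between plaintexts.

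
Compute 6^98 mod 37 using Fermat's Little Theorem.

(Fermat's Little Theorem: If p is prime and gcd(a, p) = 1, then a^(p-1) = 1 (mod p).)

Step 1: Since 37 is prime, by Fermat's Little Theorem: 6^36 = 1 (mod 37).
Step 2: Reduce exponent: 98 mod 36 = 26.
Step 3: So 6^98 = 6^26 (mod 37).
Step 4: 6^26 mod 37 = 36.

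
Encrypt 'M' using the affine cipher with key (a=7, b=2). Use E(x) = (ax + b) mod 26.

Step 1: Convert 'M' to number: x = 12.
Step 2: E(12) = (7 * 12 + 2) mod 26 = 86 mod 26 = 8.
Step 3: Convert 8 back to letter: I.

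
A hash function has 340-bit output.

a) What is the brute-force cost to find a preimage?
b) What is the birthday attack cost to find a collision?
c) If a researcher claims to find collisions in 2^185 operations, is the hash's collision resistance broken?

Step 1: Preimage resistance requires brute-force of 2^340 operations.
Step 2: Collision resistance (birthday bound) = 2^(340/2) = 2^170.
Step 3: The claimed attack costs 2^185 operations.
Step 4: Since 2^185 >= 2^170, the claimed attack is no faster than the generic birthday attack, so this does not break collision resistance.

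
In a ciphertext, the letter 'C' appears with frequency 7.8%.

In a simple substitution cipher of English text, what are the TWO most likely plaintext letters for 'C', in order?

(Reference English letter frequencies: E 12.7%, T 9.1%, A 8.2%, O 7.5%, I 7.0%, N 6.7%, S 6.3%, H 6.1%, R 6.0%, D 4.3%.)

Step 1: Observed frequency of 'C' is 7.8%.
Step 2: Compute distances to each reference frequency and sort:
  O (7.5%): difference = 0.3% <-- BEST
  A (8.2%): difference = 0.4% <-- RUNNER-UP
  I (7.0%): difference = 0.8%
  N (6.7%): difference = 1.1%
  T (9.1%): difference = 1.3%
Step 3: Most likely is 'O' (7.5%, diff 0.3%); second most likely is 'A' (8.2%, diff 0.4%).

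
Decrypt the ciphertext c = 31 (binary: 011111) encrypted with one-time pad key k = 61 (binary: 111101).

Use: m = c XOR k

Step 1: XOR ciphertext with key:
  Ciphertext: 011111
  Key:        111101
  XOR:        100010
Step 2: Plaintext = 100010 = 34 in decimal.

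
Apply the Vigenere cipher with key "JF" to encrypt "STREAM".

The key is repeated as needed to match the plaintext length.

Step 1: Repeat key to match plaintext length:
  Plaintext: STREAM
  Key:       JFJFJF
Step 2: Encrypt each letter:
  S(18) + J(9) = (18+9) mod 26 = 1 = B
  T(19) + F(5) = (19+5) mod 26 = 24 = Y
  R(17) + J(9) = (17+9) mod 26 = 0 = A
  E(4) + F(5) = (4+5) mod 26 = 9 = J
  A(0) + J(9) = (0+9) mod 26 = 9 = J
  M(12) + F(5) = (12+5) mod 26 = 17 = R
Ciphertext: BYAJJR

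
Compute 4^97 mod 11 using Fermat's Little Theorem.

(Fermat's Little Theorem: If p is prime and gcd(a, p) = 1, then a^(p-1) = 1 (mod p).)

Step 1: Since 11 is prime, by Fermat's Little Theorem: 4^10 = 1 (mod 11).
Step 2: Reduce exponent: 97 mod 10 = 7.
Step 3: So 4^97 = 4^7 (mod 11).
Step 4: 4^7 mod 11 = 5.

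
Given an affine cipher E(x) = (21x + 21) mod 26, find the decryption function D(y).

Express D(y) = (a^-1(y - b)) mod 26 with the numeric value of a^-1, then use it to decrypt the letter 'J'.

Step 1: Find a^-1, the modular inverse of 21 mod 26.
Step 2: We need 21 * a^-1 = 1 (mod 26).
Step 3: 21 * 5 = 105 = 4 * 26 + 1, so a^-1 = 5.
Step 4: D(y) = 5(y - 21) mod 26.
Step 5: Apply to 'J' (y = 9): D(9) = 5 * (9 - 21) mod 26 = 5 * -12 mod 26 = 18 -> 'S'.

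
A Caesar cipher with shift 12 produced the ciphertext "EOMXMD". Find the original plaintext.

Step 1: Reverse the shift by subtracting 12 from each letter position.
  E (position 4) -> position (4-12) mod 26 = 18 -> S
  O (position 14) -> position (14-12) mod 26 = 2 -> C
  M (position 12) -> position (12-12) mod 26 = 0 -> A
  X (position 23) -> position (23-12) mod 26 = 11 -> L
  M (position 12) -> position (12-12) mod 26 = 0 -> A
  D (position 3) -> position (3-12) mod 26 = 17 -> R
Decrypted message: SCALAR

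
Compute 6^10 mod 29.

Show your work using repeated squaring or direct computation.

Step 1: Compute 6^10 mod 29 step by step, reducing modulo 29 at each step.
  6^1 mod 29 = 6
  6^2 mod 29 = (6 * 6) mod 29 = 7
  6^3 mod 29 = (7 * 6) mod 29 = 13
  6^4 mod 29 = (13 * 6) mod 29 = 20
  6^5 mod 29 = (20 * 6) mod 29 = 4
  6^6 mod 29 = (4 * 6) mod 29 = 24
  6^7 mod 29 = (24 * 6) mod 29 = 28
  6^8 mod 29 = (28 * 6) mod 29 = 23
  6^9 mod 29 = (23 * 6) mod 29 = 22
  6^10 mod 29 = (22 * 6) mod 29 = 16
Step 2: Result = 16.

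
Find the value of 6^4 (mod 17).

Step 1: Compute 6^4 mod 17 step by step, reducing modulo 17 at each step.
  6^1 mod 17 = 6
  6^2 mod 17 = (6 * 6) mod 17 = 2
  6^3 mod 17 = (2 * 6) mod 17 = 12
  6^4 mod 17 = (12 * 6) mod 17 = 4
Step 2: Result = 4.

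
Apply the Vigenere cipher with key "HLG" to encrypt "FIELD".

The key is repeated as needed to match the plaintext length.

Step 1: Repeat key to match plaintext length:
  Plaintext: FIELD
  Key:       HLGHL
Step 2: Encrypt each letter:
  F(5) + H(7) = (5+7) mod 26 = 12 = M
  I(8) + L(11) = (8+11) mod 26 = 19 = T
  E(4) + G(6) = (4+6) mod 26 = 10 = K
  L(11) + H(7) = (11+7) mod 26 = 18 = S
  D(3) + L(11) = (3+11) mod 26 = 14 = O
Ciphertext: MTKSO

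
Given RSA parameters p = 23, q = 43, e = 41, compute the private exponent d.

Step 1: n = 23 * 43 = 989.
Step 2: phi(n) = 22 * 42 = 924.
Step 3: Find d such that 41 * d = 1 (mod 924).
Step 4: d = 41^(-1) mod 924 = 293.
Verification: 41 * 293 = 12013 = 13 * 924 + 1.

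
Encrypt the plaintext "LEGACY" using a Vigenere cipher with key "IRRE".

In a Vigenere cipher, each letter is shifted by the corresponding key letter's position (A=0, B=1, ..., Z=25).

Step 1: Repeat key to match plaintext length:
  Plaintext: LEGACY
  Key:       IRREIR
Step 2: Encrypt each letter:
  L(11) + I(8) = (11+8) mod 26 = 19 = T
  E(4) + R(17) = (4+17) mod 26 = 21 = V
  G(6) + R(17) = (6+17) mod 26 = 23 = X
  A(0) + E(4) = (0+4) mod 26 = 4 = E
  C(2) + I(8) = (2+8) mod 26 = 10 = K
  Y(24) + R(17) = (24+17) mod 26 = 15 = P
Ciphertext: TVXEKP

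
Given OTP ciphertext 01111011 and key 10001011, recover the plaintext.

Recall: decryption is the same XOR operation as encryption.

Step 1: XOR ciphertext with key:
  Ciphertext: 01111011
  Key:        10001011
  XOR:        11110000
Step 2: Plaintext = 11110000 = 240 in decimal.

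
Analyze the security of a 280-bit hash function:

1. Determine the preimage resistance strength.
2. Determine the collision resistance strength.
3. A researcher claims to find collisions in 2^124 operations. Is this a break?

Step 1: Preimage resistance requires brute-force of 2^280 operations.
Step 2: Collision resistance (birthday bound) = 2^(280/2) = 2^140.
Step 3: The claimed attack costs 2^124 operations.
Step 4: Since 2^124 < 2^140, the claimed attack beats the generic birthday bound, so collision resistance is broken.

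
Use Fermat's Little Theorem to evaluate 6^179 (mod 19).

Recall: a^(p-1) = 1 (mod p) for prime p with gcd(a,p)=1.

Step 1: Since 19 is prime, by Fermat's Little Theorem: 6^18 = 1 (mod 19).
Step 2: Reduce exponent: 179 mod 18 = 17.
Step 3: So 6^179 = 6^17 (mod 19).
Step 4: 6^17 mod 19 = 16.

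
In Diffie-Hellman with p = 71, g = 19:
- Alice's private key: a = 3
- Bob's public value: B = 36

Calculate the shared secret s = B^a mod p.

Step 1: s = B^a mod p = 36^3 mod 71.
  36^1 mod 71 = 36
  36^2 mod 71 = (36 * 36) mod 71 = 18
  36^3 mod 71 = (18 * 36) mod 71 = 9
Result: shared secret = 9.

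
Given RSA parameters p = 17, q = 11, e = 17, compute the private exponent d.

Step 1: n = 17 * 11 = 187.
Step 2: phi(n) = 16 * 10 = 160.
Step 3: Find d such that 17 * d = 1 (mod 160).
Step 4: d = 17^(-1) mod 160 = 113.
Verification: 17 * 113 = 1921 = 12 * 160 + 1.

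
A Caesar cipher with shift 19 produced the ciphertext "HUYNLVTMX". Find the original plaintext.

Step 1: Reverse the shift by subtracting 19 from each letter position.
  H (position 7) -> position (7-19) mod 26 = 14 -> O
  U (position 20) -> position (20-19) mod 26 = 1 -> B
  Y (position 24) -> position (24-19) mod 26 = 5 -> F
  N (position 13) -> position (13-19) mod 26 = 20 -> U
  L (position 11) -> position (11-19) mod 26 = 18 -> S
  V (position 21) -> position (21-19) mod 26 = 2 -> C
  T (position 19) -> position (19-19) mod 26 = 0 -> A
  M (position 12) -> position (12-19) mod 26 = 19 -> T
  X (position 23) -> position (23-19) mod 26 = 4 -> E
Decrypted message: OBFUSCATE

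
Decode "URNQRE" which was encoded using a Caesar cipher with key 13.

Step 1: Reverse the shift by subtracting 13 from each letter position.
  U (position 20) -> position (20-13) mod 26 = 7 -> H
  R (position 17) -> position (17-13) mod 26 = 4 -> E
  N (position 13) -> position (13-13) mod 26 = 0 -> A
  Q (position 16) -> position (16-13) mod 26 = 3 -> D
  R (position 17) -> position (17-13) mod 26 = 4 -> E
  E (position 4) -> position (4-13) mod 26 = 17 -> R
Decrypted message: HEADER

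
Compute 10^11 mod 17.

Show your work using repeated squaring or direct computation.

Step 1: Compute 10^11 mod 17 step by step, reducing modulo 17 at each step.
  10^1 mod 17 = 10
  10^2 mod 17 = (10 * 10) mod 17 = 15
  10^3 mod 17 = (15 * 10) mod 17 = 14
  10^4 mod 17 = (14 * 10) mod 17 = 4
  10^5 mod 17 = (4 * 10) mod 17 = 6
  10^6 mod 17 = (6 * 10) mod 17 = 9
  10^7 mod 17 = (9 * 10) mod 17 = 5
  10^8 mod 17 = (5 * 10) mod 17 = 16
  10^9 mod 17 = (16 * 10) mod 17 = 7
  10^10 mod 17 = (7 * 10) mod 17 = 2
  10^11 mod 17 = (2 * 10) mod 17 = 3
Step 2: Result = 3.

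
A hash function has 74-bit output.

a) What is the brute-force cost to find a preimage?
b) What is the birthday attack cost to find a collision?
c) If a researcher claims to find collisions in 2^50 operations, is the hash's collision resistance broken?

Step 1: Preimage resistance requires brute-force of 2^74 operations.
Step 2: Collision resistance (birthday bound) = 2^(74/2) = 2^37.
Step 3: The claimed attack costs 2^50 operations.
Step 4: Since 2^50 >= 2^37, the claimed attack is no faster than the generic birthday attack, so this does not break collision resistance.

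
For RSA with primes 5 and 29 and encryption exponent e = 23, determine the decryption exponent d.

Step 1: n = 5 * 29 = 145.
Step 2: phi(n) = 4 * 28 = 112.
Step 3: Find d such that 23 * d = 1 (mod 112).
Step 4: d = 23^(-1) mod 112 = 39.
Verification: 23 * 39 = 897 = 8 * 112 + 1.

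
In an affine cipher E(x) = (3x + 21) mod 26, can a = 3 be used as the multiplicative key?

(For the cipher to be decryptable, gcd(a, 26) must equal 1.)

Step 1: Compute gcd(3, 26).
Step 2: gcd(3, 26) = 1.
Since gcd = 1, 3 is coprime with 26, so it is a valid key.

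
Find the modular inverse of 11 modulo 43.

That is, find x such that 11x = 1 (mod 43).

Step 1: We need x such that 11 * x = 1 (mod 43).
Step 2: Using the extended Euclidean algorithm or trial:
  11 * 4 = 44 = 1 * 43 + 1.
Step 3: Since 44 mod 43 = 1, the inverse is x = 4.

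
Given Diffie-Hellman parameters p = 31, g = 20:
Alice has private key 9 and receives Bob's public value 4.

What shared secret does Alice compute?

Step 1: s = B^a mod p = 4^9 mod 31.
  4^1 mod 31 = 4
  4^2 mod 31 = (4 * 4) mod 31 = 16
  4^3 mod 31 = (16 * 4) mod 31 = 2
  4^4 mod 31 = (2 * 4) mod 31 = 8
  4^5 mod 31 = (8 * 4) mod 31 = 1
  4^6 mod 31 = (1 * 4) mod 31 = 4
  4^7 mod 31 = (4 * 4) mod 31 = 16
  4^8 mod 31 = (16 * 4) mod 31 = 2
  4^9 mod 31 = (2 * 4) mod 31 = 8
Result: shared secret = 8.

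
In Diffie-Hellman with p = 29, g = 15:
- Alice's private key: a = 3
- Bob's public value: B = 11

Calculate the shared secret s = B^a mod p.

Step 1: s = B^a mod p = 11^3 mod 29.
  11^1 mod 29 = 11
  11^2 mod 29 = (11 * 11) mod 29 = 5
  11^3 mod 29 = (5 * 11) mod 29 = 26
Result: shared secret = 26.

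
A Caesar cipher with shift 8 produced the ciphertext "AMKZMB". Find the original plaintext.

Step 1: Reverse the shift by subtracting 8 from each letter position.
  A (position 0) -> position (0-8) mod 26 = 18 -> S
  M (position 12) -> position (12-8) mod 26 = 4 -> E
  K (position 10) -> position (10-8) mod 26 = 2 -> C
  Z (position 25) -> position (25-8) mod 26 = 17 -> R
  M (position 12) -> position (12-8) mod 26 = 4 -> E
  B (position 1) -> position (1-8) mod 26 = 19 -> T
Decrypted message: SECRET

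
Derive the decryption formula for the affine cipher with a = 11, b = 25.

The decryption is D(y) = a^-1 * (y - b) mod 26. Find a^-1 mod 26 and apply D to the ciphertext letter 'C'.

Step 1: Find a^-1, the modular inverse of 11 mod 26.
Step 2: We need 11 * a^-1 = 1 (mod 26).
Step 3: 11 * 19 = 209 = 8 * 26 + 1, so a^-1 = 19.
Step 4: D(y) = 19(y - 25) mod 26.
Step 5: Apply to 'C' (y = 2): D(2) = 19 * (2 - 25) mod 26 = 19 * -23 mod 26 = 5 -> 'F'.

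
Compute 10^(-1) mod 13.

Step 1: We need x such that 10 * x = 1 (mod 13).
Step 2: Using the extended Euclidean algorithm or trial:
  10 * 4 = 40 = 3 * 13 + 1.
Step 3: Since 40 mod 13 = 1, the inverse is x = 4.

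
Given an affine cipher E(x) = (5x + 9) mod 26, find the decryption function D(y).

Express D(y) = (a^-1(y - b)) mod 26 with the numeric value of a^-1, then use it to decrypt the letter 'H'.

Step 1: Find a^-1, the modular inverse of 5 mod 26.
Step 2: We need 5 * a^-1 = 1 (mod 26).
Step 3: 5 * 21 = 105 = 4 * 26 + 1, so a^-1 = 21.
Step 4: D(y) = 21(y - 9) mod 26.
Step 5: Apply to 'H' (y = 7): D(7) = 21 * (7 - 9) mod 26 = 21 * -2 mod 26 = 10 -> 'K'.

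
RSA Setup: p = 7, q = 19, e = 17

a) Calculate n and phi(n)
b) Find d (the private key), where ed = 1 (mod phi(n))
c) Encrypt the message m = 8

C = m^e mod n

Step 1: n = 7 * 19 = 133.
Step 2: phi(n) = (7-1)(19-1) = 6 * 18 = 108.
Step 3: Find d = 17^(-1) mod 108 = 89.
  Verify: 17 * 89 = 1513 = 1 (mod 108).
Step 4: C = 8^17 mod 133 = 50.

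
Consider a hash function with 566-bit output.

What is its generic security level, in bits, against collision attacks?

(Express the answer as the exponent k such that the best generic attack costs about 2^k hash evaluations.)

Step 1: The hash has a 566-bit output.
Step 2: Collision resistance means it should be infeasible to find any x != y with h(x) = h(y).
By the birthday bound, a generic collision search succeeds after about sqrt(2^566) = 2^(566/2) = 2^283 evaluations.
Step 3: Security level = 283 bits.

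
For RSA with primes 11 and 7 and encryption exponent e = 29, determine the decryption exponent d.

Step 1: n = 11 * 7 = 77.
Step 2: phi(n) = 10 * 6 = 60.
Step 3: Find d such that 29 * d = 1 (mod 60).
Step 4: d = 29^(-1) mod 60 = 29.
Verification: 29 * 29 = 841 = 14 * 60 + 1.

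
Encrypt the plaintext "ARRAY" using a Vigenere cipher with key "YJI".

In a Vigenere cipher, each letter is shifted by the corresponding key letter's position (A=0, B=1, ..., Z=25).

Step 1: Repeat key to match plaintext length:
  Plaintext: ARRAY
  Key:       YJIYJ
Step 2: Encrypt each letter:
  A(0) + Y(24) = (0+24) mod 26 = 24 = Y
  R(17) + J(9) = (17+9) mod 26 = 0 = A
  R(17) + I(8) = (17+8) mod 26 = 25 = Z
  A(0) + Y(24) = (0+24) mod 26 = 24 = Y
  Y(24) + J(9) = (24+9) mod 26 = 7 = H
Ciphertext: YAZYH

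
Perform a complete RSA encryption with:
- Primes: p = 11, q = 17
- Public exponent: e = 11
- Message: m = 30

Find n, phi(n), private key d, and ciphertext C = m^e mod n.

Step 1: n = 11 * 17 = 187.
Step 2: phi(n) = (11-1)(17-1) = 10 * 16 = 160.
Step 3: Find d = 11^(-1) mod 160 = 131.
  Verify: 11 * 131 = 1441 = 1 (mod 160).
Step 4: C = 30^11 mod 187 = 140.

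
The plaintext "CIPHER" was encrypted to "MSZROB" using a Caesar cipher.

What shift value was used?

Step 1: Compare first letters: C (position 2) -> M (position 12).
Step 2: Shift = (12 - 2) mod 26 = 10.
The shift value is 10.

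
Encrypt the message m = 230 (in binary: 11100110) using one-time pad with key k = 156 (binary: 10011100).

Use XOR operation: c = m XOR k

Step 1: Write out the XOR operation bit by bit:
  Message: 11100110
  Key:     10011100
  XOR:     01111010
Step 2: Convert to decimal: 01111010 = 122.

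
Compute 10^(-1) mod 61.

Step 1: We need x such that 10 * x = 1 (mod 61).
Step 2: Using the extended Euclidean algorithm or trial:
  10 * 55 = 550 = 9 * 61 + 1.
Step 3: Since 550 mod 61 = 1, the inverse is x = 55.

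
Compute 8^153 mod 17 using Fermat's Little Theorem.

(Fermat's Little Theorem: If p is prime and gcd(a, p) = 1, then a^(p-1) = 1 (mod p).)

Step 1: Since 17 is prime, by Fermat's Little Theorem: 8^16 = 1 (mod 17).
Step 2: Reduce exponent: 153 mod 16 = 9.
Step 3: So 8^153 = 8^9 (mod 17).
Step 4: 8^9 mod 17 = 8.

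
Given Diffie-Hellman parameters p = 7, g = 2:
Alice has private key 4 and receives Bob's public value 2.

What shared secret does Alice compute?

Step 1: s = B^a mod p = 2^4 mod 7.
  2^1 mod 7 = 2
  2^2 mod 7 = (2 * 2) mod 7 = 4
  2^3 mod 7 = (4 * 2) mod 7 = 1
  2^4 mod 7 = (1 * 2) mod 7 = 2
Result: shared secret = 2.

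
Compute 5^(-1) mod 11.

Step 1: We need x such that 5 * x = 1 (mod 11).
Step 2: Using the extended Euclidean algorithm or trial:
  5 * 9 = 45 = 4 * 11 + 1.
Step 3: Since 45 mod 11 = 1, the inverse is x = 9.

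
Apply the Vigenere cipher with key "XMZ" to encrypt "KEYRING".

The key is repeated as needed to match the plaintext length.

Step 1: Repeat key to match plaintext length:
  Plaintext: KEYRING
  Key:       XMZXMZX
Step 2: Encrypt each letter:
  K(10) + X(23) = (10+23) mod 26 = 7 = H
  E(4) + M(12) = (4+12) mod 26 = 16 = Q
  Y(24) + Z(25) = (24+25) mod 26 = 23 = X
  R(17) + X(23) = (17+23) mod 26 = 14 = O
  I(8) + M(12) = (8+12) mod 26 = 20 = U
  N(13) + Z(25) = (13+25) mod 26 = 12 = M
  G(6) + X(23) = (6+23) mod 26 = 3 = D
Ciphertext: HQXOUMD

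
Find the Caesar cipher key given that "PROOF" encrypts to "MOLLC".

Step 1: Compare first letters: P (position 15) -> M (position 12).
Step 2: Shift = (12 - 15) mod 26 = 23.
The shift value is 23.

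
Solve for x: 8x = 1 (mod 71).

Step 1: We need x such that 8 * x = 1 (mod 71).
Step 2: Using the extended Euclidean algorithm or trial:
  8 * 9 = 72 = 1 * 71 + 1.
Step 3: Since 72 mod 71 = 1, the inverse is x = 9.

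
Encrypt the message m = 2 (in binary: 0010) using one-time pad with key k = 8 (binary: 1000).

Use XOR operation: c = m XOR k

Step 1: Write out the XOR operation bit by bit:
  Message: 0010
  Key:     1000
  XOR:     1010
Step 2: Convert to decimal: 1010 = 10.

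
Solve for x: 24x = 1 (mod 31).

Step 1: We need x such that 24 * x = 1 (mod 31).
Step 2: Using the extended Euclidean algorithm or trial:
  24 * 22 = 528 = 17 * 31 + 1.
Step 3: Since 528 mod 31 = 1, the inverse is x = 22.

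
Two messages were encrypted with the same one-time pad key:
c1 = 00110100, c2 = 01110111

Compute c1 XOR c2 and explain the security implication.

Step 1: c1 XOR c2 = (m1 XOR k) XOR (m2 XOR k).
Step 2: By XOR associativity/commutativity: = m1 XOR m2 XOR k XOR k = m1 XOR m2.
Step 3: 00110100 XOR 01110111 = 01000011 = 67.
Step 4: The key cancels out! An attacker learns m1 XOR m2 = 67, revealing the relationship between plaintexts.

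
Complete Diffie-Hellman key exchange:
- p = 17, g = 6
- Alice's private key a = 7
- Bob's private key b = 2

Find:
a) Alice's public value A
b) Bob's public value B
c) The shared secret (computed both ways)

Step 1: A = g^a mod p = 6^7 mod 17 = 14.
Step 2: B = g^b mod p = 6^2 mod 17 = 2.
Step 3: Alice computes s = B^a mod p = 2^7 mod 17 = 9.
Step 4: Bob computes s = A^b mod p = 14^2 mod 17 = 9.
Both sides agree: shared secret = 9.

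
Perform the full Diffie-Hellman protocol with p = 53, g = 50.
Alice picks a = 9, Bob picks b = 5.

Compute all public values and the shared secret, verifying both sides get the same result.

Step 1: A = g^a mod p = 50^9 mod 53 = 33.
Step 2: B = g^b mod p = 50^5 mod 53 = 22.
Step 3: Alice computes s = B^a mod p = 22^9 mod 53 = 34.
Step 4: Bob computes s = A^b mod p = 33^5 mod 53 = 34.
Both sides agree: shared secret = 34.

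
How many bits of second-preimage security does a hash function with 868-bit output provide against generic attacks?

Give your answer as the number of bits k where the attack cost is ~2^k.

Step 1: The hash has a 868-bit output.
Step 2: Second-preimage resistance means: given a specific input x, it should be infeasible to find a different y with h(y) = h(x).
With a 868-bit output, a generic search for a second preimage costs about 2^868 evaluations (each trial matches the fixed target with probability 2^-868).
Step 3: Security level = 868 bits.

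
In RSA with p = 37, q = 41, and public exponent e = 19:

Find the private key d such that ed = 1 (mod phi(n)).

Step 1: n = 37 * 41 = 1517.
Step 2: phi(n) = 36 * 40 = 1440.
Step 3: Find d such that 19 * d = 1 (mod 1440).
Step 4: d = 19^(-1) mod 1440 = 379.
Verification: 19 * 379 = 7201 = 5 * 1440 + 1.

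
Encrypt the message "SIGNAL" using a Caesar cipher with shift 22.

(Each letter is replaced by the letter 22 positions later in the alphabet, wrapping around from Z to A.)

Step 1: For each letter, shift forward by 22 positions (mod 26).
  S (position 18) -> position (18+22) mod 26 = 14 -> O
  I (position 8) -> position (8+22) mod 26 = 4 -> E
  G (position 6) -> position (6+22) mod 26 = 2 -> C
  N (position 13) -> position (13+22) mod 26 = 9 -> J
  A (position 0) -> position (0+22) mod 26 = 22 -> W
  L (position 11) -> position (11+22) mod 26 = 7 -> H
Result: OECJWH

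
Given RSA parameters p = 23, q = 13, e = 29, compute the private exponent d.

Step 1: n = 23 * 13 = 299.
Step 2: phi(n) = 22 * 12 = 264.
Step 3: Find d such that 29 * d = 1 (mod 264).
Step 4: d = 29^(-1) mod 264 = 173.
Verification: 29 * 173 = 5017 = 19 * 264 + 1.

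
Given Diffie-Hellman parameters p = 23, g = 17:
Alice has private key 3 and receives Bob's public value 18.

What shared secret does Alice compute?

Step 1: s = B^a mod p = 18^3 mod 23.
  18^1 mod 23 = 18
  18^2 mod 23 = (18 * 18) mod 23 = 2
  18^3 mod 23 = (2 * 18) mod 23 = 13
Result: shared secret = 13.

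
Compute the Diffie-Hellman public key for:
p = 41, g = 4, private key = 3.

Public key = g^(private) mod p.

Step 1: A = g^a mod p = 4^3 mod 41.
  4^1 mod 41 = 4
  4^2 mod 41 = (4 * 4) mod 41 = 16
  4^3 mod 41 = (16 * 4) mod 41 = 23
Result: A = 23.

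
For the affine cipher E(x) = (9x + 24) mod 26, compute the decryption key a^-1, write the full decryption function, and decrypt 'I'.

Step 1: Find a^-1, the modular inverse of 9 mod 26.
Step 2: We need 9 * a^-1 = 1 (mod 26).
Step 3: 9 * 3 = 27 = 1 * 26 + 1, so a^-1 = 3.
Step 4: D(y) = 3(y - 24) mod 26.
Step 5: Apply to 'I' (y = 8): D(8) = 3 * (8 - 24) mod 26 = 3 * -16 mod 26 = 4 -> 'E'.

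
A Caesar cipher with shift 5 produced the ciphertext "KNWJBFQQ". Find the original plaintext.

Step 1: Reverse the shift by subtracting 5 from each letter position.
  K (position 10) -> position (10-5) mod 26 = 5 -> F
  N (position 13) -> position (13-5) mod 26 = 8 -> I
  W (position 22) -> position (22-5) mod 26 = 17 -> R
  J (position 9) -> position (9-5) mod 26 = 4 -> E
  B (position 1) -> position (1-5) mod 26 = 22 -> W
  F (position 5) -> position (5-5) mod 26 = 0 -> A
  Q (position 16) -> position (16-5) mod 26 = 11 -> L
  Q (position 16) -> position (16-5) mod 26 = 11 -> L
Decrypted message: FIREWALL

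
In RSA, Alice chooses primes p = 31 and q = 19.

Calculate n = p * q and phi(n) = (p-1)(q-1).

Step 1: n = p * q = 31 * 19 = 589.
Step 2: phi(n) = (p-1)(q-1) = 30 * 18 = 540.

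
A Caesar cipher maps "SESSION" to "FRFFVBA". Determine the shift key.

Step 1: Compare first letters: S (position 18) -> F (position 5).
Step 2: Shift = (5 - 18) mod 26 = 13.
The shift value is 13.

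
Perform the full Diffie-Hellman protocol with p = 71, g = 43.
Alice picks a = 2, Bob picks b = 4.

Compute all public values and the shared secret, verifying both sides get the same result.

Step 1: A = g^a mod p = 43^2 mod 71 = 3.
Step 2: B = g^b mod p = 43^4 mod 71 = 9.
Step 3: Alice computes s = B^a mod p = 9^2 mod 71 = 10.
Step 4: Bob computes s = A^b mod p = 3^4 mod 71 = 10.
Both sides agree: shared secret = 10.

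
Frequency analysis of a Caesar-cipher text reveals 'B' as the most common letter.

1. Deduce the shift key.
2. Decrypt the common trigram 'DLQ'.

Step 1: In English, 'E' is the most frequent letter (12.7%).
Step 2: The most frequent ciphertext letter is 'B' (position 1).
Step 3: Shift = (1 - 4) mod 26 = 23.
Step 4: Decrypt 'DLQ' by shifting back 23:
  D -> G
  L -> O
  Q -> T
Step 5: 'DLQ' decrypts to 'GOT'.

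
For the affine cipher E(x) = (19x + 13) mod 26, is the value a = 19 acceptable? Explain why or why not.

Step 1: Compute gcd(19, 26).
Step 2: gcd(19, 26) = 1.
Since gcd = 1, 19 is coprime with 26, so it is a valid key.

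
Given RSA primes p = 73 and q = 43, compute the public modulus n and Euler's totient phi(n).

Step 1: n = p * q = 73 * 43 = 3139.
Step 2: phi(n) = (p-1)(q-1) = 72 * 42 = 3024.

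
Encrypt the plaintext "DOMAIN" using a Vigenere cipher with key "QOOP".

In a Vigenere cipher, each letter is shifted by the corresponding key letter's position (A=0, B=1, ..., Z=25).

Step 1: Repeat key to match plaintext length:
  Plaintext: DOMAIN
  Key:       QOOPQO
Step 2: Encrypt each letter:
  D(3) + Q(16) = (3+16) mod 26 = 19 = T
  O(14) + O(14) = (14+14) mod 26 = 2 = C
  M(12) + O(14) = (12+14) mod 26 = 0 = A
  A(0) + P(15) = (0+15) mod 26 = 15 = P
  I(8) + Q(16) = (8+16) mod 26 = 24 = Y
  N(13) + O(14) = (13+14) mod 26 = 1 = B
Ciphertext: TCAPYB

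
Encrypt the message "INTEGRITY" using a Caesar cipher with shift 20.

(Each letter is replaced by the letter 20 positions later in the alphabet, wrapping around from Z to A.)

Step 1: For each letter, shift forward by 20 positions (mod 26).
  I (position 8) -> position (8+20) mod 26 = 2 -> C
  N (position 13) -> position (13+20) mod 26 = 7 -> H
  T (position 19) -> position (19+20) mod 26 = 13 -> N
  E (position 4) -> position (4+20) mod 26 = 24 -> Y
  G (position 6) -> position (6+20) mod 26 = 0 -> A
  R (position 17) -> position (17+20) mod 26 = 11 -> L
  I (position 8) -> position (8+20) mod 26 = 2 -> C
  T (position 19) -> position (19+20) mod 26 = 13 -> N
  Y (position 24) -> position (24+20) mod 26 = 18 -> S
Result: CHNYALCNS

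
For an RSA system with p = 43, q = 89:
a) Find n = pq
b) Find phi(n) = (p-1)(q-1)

Step 1: n = p * q = 43 * 89 = 3827.
Step 2: phi(n) = (p-1)(q-1) = 42 * 88 = 3696.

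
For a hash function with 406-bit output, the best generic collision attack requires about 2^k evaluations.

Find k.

Step 1: The hash has a 406-bit output.
Step 2: Collision resistance means it should be infeasible to find any x != y with h(x) = h(y).
By the birthday bound, a generic collision search succeeds after about sqrt(2^406) = 2^(406/2) = 2^203 evaluations.
Step 3: Security level = 203 bits.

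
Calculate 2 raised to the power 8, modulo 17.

Step 1: Compute 2^8 mod 17 step by step, reducing modulo 17 at each step.
  2^1 mod 17 = 2
  2^2 mod 17 = (2 * 2) mod 17 = 4
  2^3 mod 17 = (4 * 2) mod 17 = 8
  2^4 mod 17 = (8 * 2) mod 17 = 16
  2^5 mod 17 = (16 * 2) mod 17 = 15
  2^6 mod 17 = (15 * 2) mod 17 = 13
  2^7 mod 17 = (13 * 2) mod 17 = 9
  2^8 mod 17 = (9 * 2) mod 17 = 1
Step 2: Result = 1.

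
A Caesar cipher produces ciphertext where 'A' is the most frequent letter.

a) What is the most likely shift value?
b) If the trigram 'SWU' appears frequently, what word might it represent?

Step 1: In English, 'E' is the most frequent letter (12.7%).
Step 2: The most frequent ciphertext letter is 'A' (position 0).
Step 3: Shift = (0 - 4) mod 26 = 22.
Step 4: Decrypt 'SWU' by shifting back 22:
  S -> W
  W -> A
  U -> Y
Step 5: 'SWU' decrypts to 'WAY'.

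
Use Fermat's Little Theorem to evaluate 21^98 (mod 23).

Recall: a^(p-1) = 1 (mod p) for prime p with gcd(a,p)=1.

Step 1: Since 23 is prime, by Fermat's Little Theorem: 21^22 = 1 (mod 23).
Step 2: Reduce exponent: 98 mod 22 = 10.
Step 3: So 21^98 = 21^10 (mod 23).
Step 4: 21^10 mod 23 = 12.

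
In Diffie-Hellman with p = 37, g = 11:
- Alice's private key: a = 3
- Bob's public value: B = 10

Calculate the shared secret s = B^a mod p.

Step 1: s = B^a mod p = 10^3 mod 37.
  10^1 mod 37 = 10
  10^2 mod 37 = (10 * 10) mod 37 = 26
  10^3 mod 37 = (26 * 10) mod 37 = 1
Result: shared secret = 1.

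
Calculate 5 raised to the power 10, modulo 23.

Step 1: Compute 5^10 mod 23 step by step, reducing modulo 23 at each step.
  5^1 mod 23 = 5
  5^2 mod 23 = (5 * 5) mod 23 = 2
  5^3 mod 23 = (2 * 5) mod 23 = 10
  5^4 mod 23 = (10 * 5) mod 23 = 4
  5^5 mod 23 = (4 * 5) mod 23 = 20
  5^6 mod 23 = (20 * 5) mod 23 = 8
  5^7 mod 23 = (8 * 5) mod 23 = 17
  5^8 mod 23 = (17 * 5) mod 23 = 16
  5^9 mod 23 = (16 * 5) mod 23 = 11
  5^10 mod 23 = (11 * 5) mod 23 = 9
Step 2: Result = 9.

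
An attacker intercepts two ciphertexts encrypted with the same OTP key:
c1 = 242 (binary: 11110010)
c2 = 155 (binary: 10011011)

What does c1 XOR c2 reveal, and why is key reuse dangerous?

Step 1: c1 XOR c2 = (m1 XOR k) XOR (m2 XOR k).
Step 2: By XOR associativity/commutativity: = m1 XOR m2 XOR k XOR k = m1 XOR m2.
Step 3: 11110010 XOR 10011011 = 01101001 = 105.
Step 4: The key cancels out! An attacker learns m1 XOR m2 = 105, revealing the relationship between plaintexts.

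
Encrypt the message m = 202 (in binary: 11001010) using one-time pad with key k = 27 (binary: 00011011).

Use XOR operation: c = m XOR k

Step 1: Write out the XOR operation bit by bit:
  Message: 11001010
  Key:     00011011
  XOR:     11010001
Step 2: Convert to decimal: 11010001 = 209.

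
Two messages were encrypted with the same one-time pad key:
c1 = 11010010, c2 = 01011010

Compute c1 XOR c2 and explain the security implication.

Step 1: c1 XOR c2 = (m1 XOR k) XOR (m2 XOR k).
Step 2: By XOR associativity/commutativity: = m1 XOR m2 XOR k XOR k = m1 XOR m2.
Step 3: 11010010 XOR 01011010 = 10001000 = 136.
Step 4: The key cancels out! An attacker learns m1 XOR m2 = 136, revealing the relationship between plaintexts.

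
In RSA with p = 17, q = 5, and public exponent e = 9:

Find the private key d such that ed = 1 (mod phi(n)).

Step 1: n = 17 * 5 = 85.
Step 2: phi(n) = 16 * 4 = 64.
Step 3: Find d such that 9 * d = 1 (mod 64).
Step 4: d = 9^(-1) mod 64 = 57.
Verification: 9 * 57 = 513 = 8 * 64 + 1.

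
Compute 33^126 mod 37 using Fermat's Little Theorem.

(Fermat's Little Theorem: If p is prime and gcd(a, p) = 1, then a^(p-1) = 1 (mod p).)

Step 1: Since 37 is prime, by Fermat's Little Theorem: 33^36 = 1 (mod 37).
Step 2: Reduce exponent: 126 mod 36 = 18.
Step 3: So 33^126 = 33^18 (mod 37).
Step 4: 33^18 mod 37 = 1.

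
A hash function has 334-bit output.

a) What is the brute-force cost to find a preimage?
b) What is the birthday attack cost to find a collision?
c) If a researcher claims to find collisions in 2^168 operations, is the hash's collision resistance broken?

Step 1: Preimage resistance requires brute-force of 2^334 operations.
Step 2: Collision resistance (birthday bound) = 2^(334/2) = 2^167.
Step 3: The claimed attack costs 2^168 operations.
Step 4: Since 2^168 >= 2^167, the claimed attack is no faster than the generic birthday attack, so this does not break collision resistance.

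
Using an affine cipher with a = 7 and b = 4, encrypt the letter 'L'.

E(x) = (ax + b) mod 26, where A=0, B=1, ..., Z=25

Step 1: Convert 'L' to number: x = 11.
Step 2: E(11) = (7 * 11 + 4) mod 26 = 81 mod 26 = 3.
Step 3: Convert 3 back to letter: D.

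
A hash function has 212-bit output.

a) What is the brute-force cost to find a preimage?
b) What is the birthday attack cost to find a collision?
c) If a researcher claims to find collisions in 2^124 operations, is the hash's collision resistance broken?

Step 1: Preimage resistance requires brute-force of 2^212 operations.
Step 2: Collision resistance (birthday bound) = 2^(212/2) = 2^106.
Step 3: The claimed attack costs 2^124 operations.
Step 4: Since 2^124 >= 2^106, the claimed attack is no faster than the generic birthday attack, so this does not break collision resistance.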